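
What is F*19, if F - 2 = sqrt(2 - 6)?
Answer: 38 + 38*I ≈ 38.0 + 38.0*I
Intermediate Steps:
F = 2 + 2*I (F = 2 + sqrt(2 - 6) = 2 + sqrt(-4) = 2 + 2*I ≈ 2.0 + 2.0*I)
F*19 = (2 + 2*I)*19 = 38 + 38*I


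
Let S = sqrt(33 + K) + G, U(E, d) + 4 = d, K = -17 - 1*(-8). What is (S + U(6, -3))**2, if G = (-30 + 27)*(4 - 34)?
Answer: 6913 + 332*sqrt(6) ≈ 7726.2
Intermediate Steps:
K = -9 (K = -17 + 8 = -9)
U(E, d) = -4 + d
G = 90 (G = -3*(-30) = 90)
S = 90 + 2*sqrt(6) (S = sqrt(33 - 9) + 90 = sqrt(24) + 90 = 2*sqrt(6) + 90 = 90 + 2*sqrt(6) ≈ 94.899)
(S + U(6, -3))**2 = ((90 + 2*sqrt(6)) + (-4 - 3))**2 = ((90 + 2*sqrt(6)) - 7)**2 = (83 + 2*sqrt(6))**2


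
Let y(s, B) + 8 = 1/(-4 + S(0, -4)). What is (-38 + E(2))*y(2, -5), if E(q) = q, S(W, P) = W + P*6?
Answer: 2025/7 ≈ 289.29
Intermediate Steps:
S(W, P) = W + 6*P
y(s, B) = -225/28 (y(s, B) = -8 + 1/(-4 + (0 + 6*(-4))) = -8 + 1/(-4 + (0 - 24)) = -8 + 1/(-4 - 24) = -8 + 1/(-28) = -8 - 1/28 = -225/28)
(-38 + E(2))*y(2, -5) = (-38 + 2)*(-225/28) = -36*(-225/28) = 2025/7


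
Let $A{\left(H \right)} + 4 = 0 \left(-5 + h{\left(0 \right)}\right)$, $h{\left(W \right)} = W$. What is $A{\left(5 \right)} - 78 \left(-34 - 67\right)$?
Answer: $7874$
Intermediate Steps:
$A{\left(H \right)} = -4$ ($A{\left(H \right)} = -4 + 0 \left(-5 + 0\right) = -4 + 0 \left(-5\right) = -4 + 0 = -4$)
$A{\left(5 \right)} - 78 \left(-34 - 67\right) = -4 - 78 \left(-34 - 67\right) = -4 - -7878 = -4 + 7878 = 7874$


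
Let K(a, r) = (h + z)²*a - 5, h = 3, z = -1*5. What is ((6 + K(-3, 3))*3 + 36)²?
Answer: 9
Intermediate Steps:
z = -5
K(a, r) = -5 + 4*a (K(a, r) = (3 - 5)²*a - 5 = (-2)²*a - 5 = 4*a - 5 = -5 + 4*a)
((6 + K(-3, 3))*3 + 36)² = ((6 + (-5 + 4*(-3)))*3 + 36)² = ((6 + (-5 - 12))*3 + 36)² = ((6 - 17)*3 + 36)² = (-11*3 + 36)² = (-33 + 36)² = 3² = 9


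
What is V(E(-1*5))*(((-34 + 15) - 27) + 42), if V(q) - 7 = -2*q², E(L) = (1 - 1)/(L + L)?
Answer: -28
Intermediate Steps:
E(L) = 0 (E(L) = 0/((2*L)) = 0*(1/(2*L)) = 0)
V(q) = 7 - 2*q²
V(E(-1*5))*(((-34 + 15) - 27) + 42) = (7 - 2*0²)*(((-34 + 15) - 27) + 42) = (7 - 2*0)*((-19 - 27) + 42) = (7 + 0)*(-46 + 42) = 7*(-4) = -28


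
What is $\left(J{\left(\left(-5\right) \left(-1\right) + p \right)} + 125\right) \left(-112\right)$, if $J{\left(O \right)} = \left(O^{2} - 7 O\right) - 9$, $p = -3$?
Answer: $-11872$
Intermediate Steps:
$J{\left(O \right)} = -9 + O^{2} - 7 O$
$\left(J{\left(\left(-5\right) \left(-1\right) + p \right)} + 125\right) \left(-112\right) = \left(\left(-9 + \left(\left(-5\right) \left(-1\right) - 3\right)^{2} - 7 \left(\left(-5\right) \left(-1\right) - 3\right)\right) + 125\right) \left(-112\right) = \left(\left(-9 + \left(5 - 3\right)^{2} - 7 \left(5 - 3\right)\right) + 125\right) \left(-112\right) = \left(\left(-9 + 2^{2} - 14\right) + 125\right) \left(-112\right) = \left(\left(-9 + 4 - 14\right) + 125\right) \left(-112\right) = \left(-19 + 125\right) \left(-112\right) = 106 \left(-112\right) = -11872$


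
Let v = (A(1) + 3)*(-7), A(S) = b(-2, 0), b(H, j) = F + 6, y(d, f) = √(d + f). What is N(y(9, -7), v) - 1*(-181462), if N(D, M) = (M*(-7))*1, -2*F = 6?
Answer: 181756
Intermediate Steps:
F = -3 (F = -½*6 = -3)
b(H, j) = 3 (b(H, j) = -3 + 6 = 3)
A(S) = 3
v = -42 (v = (3 + 3)*(-7) = 6*(-7) = -42)
N(D, M) = -7*M (N(D, M) = -7*M*1 = -7*M)
N(y(9, -7), v) - 1*(-181462) = -7*(-42) - 1*(-181462) = 294 + 181462 = 181756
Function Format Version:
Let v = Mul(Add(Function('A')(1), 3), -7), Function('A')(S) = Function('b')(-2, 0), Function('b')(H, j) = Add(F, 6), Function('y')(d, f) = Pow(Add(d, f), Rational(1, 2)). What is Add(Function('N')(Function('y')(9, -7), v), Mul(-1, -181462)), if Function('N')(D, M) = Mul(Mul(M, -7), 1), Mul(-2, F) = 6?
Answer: 181756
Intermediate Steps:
F = -3 (F = Mul(Rational(-1, 2), 6) = -3)
Function('b')(H, j) = 3 (Function('b')(H, j) = Add(-3, 6) = 3)
Function('A')(S) = 3
v = -42 (v = Mul(Add(3, 3), -7) = Mul(6, -7) = -42)
Function('N')(D, M) = Mul(-7, M) (Function('N')(D, M) = Mul(Mul(-7, M), 1) = Mul(-7, M))
Add(Function('N')(Function('y')(9, -7), v), Mul(-1, -181462)) = Add(Mul(-7, -42), Mul(-1, -181462)) = Add(294, 181462) = 181756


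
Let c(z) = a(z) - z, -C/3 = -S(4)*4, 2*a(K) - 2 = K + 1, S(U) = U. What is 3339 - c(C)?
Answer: 6723/2 ≈ 3361.5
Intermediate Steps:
a(K) = 3/2 + K/2 (a(K) = 1 + (K + 1)/2 = 1 + (1 + K)/2 = 1 + (½ + K/2) = 3/2 + K/2)
C = 48 (C = -(-3)*4*4 = -(-3)*16 = -3*(-16) = 48)
c(z) = 3/2 - z/2 (c(z) = (3/2 + z/2) - z = 3/2 - z/2)
3339 - c(C) = 3339 - (3/2 - ½*48) = 3339 - (3/2 - 24) = 3339 - 1*(-45/2) = 3339 + 45/2 = 6723/2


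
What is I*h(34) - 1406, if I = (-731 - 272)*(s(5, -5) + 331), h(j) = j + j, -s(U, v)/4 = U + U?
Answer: -19848770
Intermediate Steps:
s(U, v) = -8*U (s(U, v) = -4*(U + U) = -8*U)
h(j) = 2*j
I = -291873 (I = (-731 - 272)*(-8*5 + 331) = -1003*(-40 + 331) = -1003*291 = -291873)
I*h(34) - 1406 = -583746*34 - 1406 = -291873*68 - 1406 = -19847364 - 1406 = -19848770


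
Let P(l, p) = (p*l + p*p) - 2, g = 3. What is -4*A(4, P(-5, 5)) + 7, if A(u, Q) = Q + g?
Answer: 3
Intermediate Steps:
P(l, p) = -2 + p² + l*p (P(l, p) = (l*p + p²) - 2 = (p² + l*p) - 2 = -2 + p² + l*p)
A(u, Q) = 3 + Q (A(u, Q) = Q + 3 = 3 + Q)
-4*A(4, P(-5, 5)) + 7 = -4*(3 + (-2 + 5² - 5*5)) + 7 = -4*(3 + (-2 + 25 - 25)) + 7 = -4*(3 - 2) + 7 = -4*1 + 7 = -4 + 7 = 3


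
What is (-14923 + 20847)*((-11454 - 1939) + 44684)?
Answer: 185367884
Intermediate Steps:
(-14923 + 20847)*((-11454 - 1939) + 44684) = 5924*(-13393 + 44684) = 5924*31291 = 185367884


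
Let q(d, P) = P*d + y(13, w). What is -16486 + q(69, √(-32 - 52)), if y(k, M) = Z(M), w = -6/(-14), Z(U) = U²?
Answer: -807805/49 + 138*I*√21 ≈ -16486.0 + 632.4*I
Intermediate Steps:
w = 3/7 (w = -6*(-1/14) = 3/7 ≈ 0.42857)
y(k, M) = M²
q(d, P) = 9/49 + P*d (q(d, P) = P*d + (3/7)² = P*d + 9/49 = 9/49 + P*d)
-16486 + q(69, √(-32 - 52)) = -16486 + (9/49 + √(-32 - 52)*69) = -16486 + (9/49 + √(-84)*69) = -16486 + (9/49 + (2*I*√21)*69) = -16486 + (9/49 + 138*I*√21) = -807805/49 + 138*I*√21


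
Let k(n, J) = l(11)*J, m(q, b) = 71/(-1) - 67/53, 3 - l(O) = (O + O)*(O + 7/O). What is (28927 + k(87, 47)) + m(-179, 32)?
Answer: 899078/53 ≈ 16964.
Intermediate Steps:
l(O) = 3 - 2*O*(O + 7/O) (l(O) = 3 - (O + O)*(O + 7/O) = 3 - 2*O*(O + 7/O))
m(q, b) = -3830/53 (m(q, b) = 71*(-1) - 67*1/53 = -71 - 67/53 = -3830/53)
k(n, J) = -253*J (k(n, J) = (-11 - 2*11**2)*J = (-11 - 2*121)*J = (-11 - 242)*J = -253*J)
(28927 + k(87, 47)) + m(-179, 32) = (28927 - 253*47) - 3830/53 = (28927 - 11891) - 3830/53 = 17036 - 3830/53 = 899078/53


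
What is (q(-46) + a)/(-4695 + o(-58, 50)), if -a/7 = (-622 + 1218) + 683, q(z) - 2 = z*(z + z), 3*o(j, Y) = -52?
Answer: 14157/14137 ≈ 1.0014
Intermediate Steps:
o(j, Y) = -52/3 (o(j, Y) = (1/3)*(-52) = -52/3)
q(z) = 2 + 2*z**2 (q(z) = 2 + z*(z + z) = 2 + z*(2*z) = 2 + 2*z**2)
a = -8953 (a = -7*((-622 + 1218) + 683) = -7*(596 + 683) = -7*1279 = -8953)
(q(-46) + a)/(-4695 + o(-58, 50)) = ((2 + 2*(-46)**2) - 8953)/(-4695 - 52/3) = ((2 + 2*2116) - 8953)/(-14137/3) = ((2 + 4232) - 8953)*(-3/14137) = (4234 - 8953)*(-3/14137) = -4719*(-3/14137) = 14157/14137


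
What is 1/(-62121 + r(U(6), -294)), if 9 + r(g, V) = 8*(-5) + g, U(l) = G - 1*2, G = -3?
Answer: -1/62175 ≈ -1.6084e-5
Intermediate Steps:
U(l) = -5 (U(l) = -3 - 1*2 = -3 - 2 = -5)
r(g, V) = -49 + g (r(g, V) = -9 + (8*(-5) + g) = -9 + (-40 + g) = -49 + g)
1/(-62121 + r(U(6), -294)) = 1/(-62121 + (-49 - 5)) = 1/(-62121 - 54) = 1/(-62175) = -1/62175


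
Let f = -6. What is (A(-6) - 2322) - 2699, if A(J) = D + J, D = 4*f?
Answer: -5051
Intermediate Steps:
D = -24 (D = 4*(-6) = -24)
A(J) = -24 + J
(A(-6) - 2322) - 2699 = ((-24 - 6) - 2322) - 2699 = (-30 - 2322) - 2699 = -2352 - 2699 = -5051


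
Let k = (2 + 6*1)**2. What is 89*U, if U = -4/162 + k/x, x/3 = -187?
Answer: -187078/15147 ≈ -12.351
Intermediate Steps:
x = -561 (x = 3*(-187) = -561)
k = 64 (k = (2 + 6)**2 = 8**2 = 64)
U = -2102/15147 (U = -4/162 + 64/(-561) = -4*1/162 + 64*(-1/561) = -2/81 - 64/561 = -2102/15147 ≈ -0.13877)
89*U = 89*(-2102/15147) = -187078/15147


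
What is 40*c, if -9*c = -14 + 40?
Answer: -1040/9 ≈ -115.56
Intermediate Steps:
c = -26/9 (c = -(-14 + 40)/9 = -⅑*26 = -26/9 ≈ -2.8889)
40*c = 40*(-26/9) = -1040/9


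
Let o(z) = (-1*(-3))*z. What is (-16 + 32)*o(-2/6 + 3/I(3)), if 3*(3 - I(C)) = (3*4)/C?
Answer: 352/5 ≈ 70.400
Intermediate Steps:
I(C) = 3 - 4/C (I(C) = 3 - 3*4/(3*C) = 3 - 4/C)
o(z) = 3*z
(-16 + 32)*o(-2/6 + 3/I(3)) = (-16 + 32)*(3*(-2/6 + 3/(3 - 4/3))) = 16*(3*(-2*1/6 + 3/(3 - 4*1/3))) = 16*(3*(-1/3 + 3/(3 - 4/3))) = 16*(3*(-1/3 + 3/(5/3))) = 16*(3*(-1/3 + 3*(3/5))) = 16*(3*(-1/3 + 9/5)) = 16*(3*(22/15)) = 16*(22/5) = 352/5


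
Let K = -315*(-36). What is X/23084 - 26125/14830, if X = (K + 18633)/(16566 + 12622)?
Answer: -1760194806641/999209499536 ≈ -1.7616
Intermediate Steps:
K = 11340
X = 29973/29188 (X = (11340 + 18633)/(16566 + 12622) = 29973/29188 ≈ 1.0269)
X/23084 - 26125/14830 = (29973/29188)/23084 - 26125/14830 = (29973/29188)*(1/23084) - 26125*1/14830 = 29973/673775792 - 5225/2966 = -1760194806641/999209499536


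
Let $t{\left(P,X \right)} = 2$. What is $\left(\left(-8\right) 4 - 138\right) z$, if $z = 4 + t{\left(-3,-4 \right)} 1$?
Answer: $-1020$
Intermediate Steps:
$z = 6$ ($z = 4 + 2 \cdot 1 = 4 + 2 = 6$)
$\left(\left(-8\right) 4 - 138\right) z = \left(\left(-8\right) 4 - 138\right) 6 = \left(-32 - 138\right) 6 = \left(-170\right) 6 = -1020$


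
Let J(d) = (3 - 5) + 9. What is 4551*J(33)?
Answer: 31857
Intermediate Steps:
J(d) = 7 (J(d) = -2 + 9 = 7)
4551*J(33) = 4551*7 = 31857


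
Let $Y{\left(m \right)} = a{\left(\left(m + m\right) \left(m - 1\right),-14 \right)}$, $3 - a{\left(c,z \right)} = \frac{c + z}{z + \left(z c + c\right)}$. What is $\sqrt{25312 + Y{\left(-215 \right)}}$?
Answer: $\frac{\sqrt{9226998477597426}}{603727} \approx 159.11$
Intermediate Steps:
$a{\left(c,z \right)} = 3 - \frac{c + z}{c + z + c z}$ ($a{\left(c,z \right)} = 3 - \frac{c + z}{z + \left(z c + c\right)} = 3 - \frac{c + z}{z + \left(c z + c\right)} = 3 - \frac{c + z}{z + \left(c + c z\right)} = 3 - \frac{c + z}{c + z + c z}$)
$Y{\left(m \right)} = \frac{-28 - 80 m \left(-1 + m\right)}{-14 - 26 m \left(-1 + m\right)}$ ($Y{\left(m \right)} = \frac{2 \left(m + m\right) \left(m - 1\right) + 2 \left(-14\right) + 3 \left(m + m\right) \left(m - 1\right) \left(-14\right)}{\left(m + m\right) \left(m - 1\right) - 14 + \left(m + m\right) \left(m - 1\right) \left(-14\right)} = \frac{2 \cdot 2 m \left(-1 + m\right) - 28 + 3 \cdot 2 m \left(-1 + m\right) \left(-14\right)}{2 m \left(-1 + m\right) - 14 + 2 m \left(-1 + m\right) \left(-14\right)} = \frac{4 m \left(-1 + m\right) - 28 - 84 m \left(-1 + m\right)}{2 m \left(-1 + m\right) - 14 - 28 m \left(-1 + m\right)} = \frac{-28 - 80 m \left(-1 + m\right)}{-14 - 26 m \left(-1 + m\right)}$)
$\sqrt{25312 + Y{\left(-215 \right)}} = \sqrt{25312 + \frac{2 \left(7 + 20 \left(-215\right) \left(-1 - 215\right)\right)}{7 + 13 \left(-215\right) \left(-1 - 215\right)}} = \sqrt{25312 + \frac{2 \left(7 + 20 \left(-215\right) \left(-216\right)\right)}{7 + 13 \left(-215\right) \left(-216\right)}} = \sqrt{25312 + \frac{2 \left(7 + 928800\right)}{7 + 603720}} = \sqrt{25312 + 2 \cdot \frac{1}{603727} \cdot 928807} = \sqrt{25312 + \frac{1857614}{603727}} = \sqrt{\frac{15283395438}{603727}} = \frac{\sqrt{9226998477597426}}{603727}$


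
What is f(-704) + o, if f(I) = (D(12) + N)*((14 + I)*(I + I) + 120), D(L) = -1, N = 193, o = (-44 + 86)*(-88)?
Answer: 186551184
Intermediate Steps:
o = -3696 (o = 42*(-88) = -3696)
f(I) = 23040 + 384*I*(14 + I) (f(I) = (-1 + 193)*((14 + I)*(I + I) + 120) = 192*((14 + I)*(2*I) + 120) = 192*(2*I*(14 + I) + 120) = 192*(120 + 2*I*(14 + I)) = 23040 + 384*I*(14 + I))
f(-704) + o = (23040 + 384*(-704)² + 5376*(-704)) - 3696 = (23040 + 384*495616 - 3784704) - 3696 = (23040 + 190316544 - 3784704) - 3696 = 186554880 - 3696 = 186551184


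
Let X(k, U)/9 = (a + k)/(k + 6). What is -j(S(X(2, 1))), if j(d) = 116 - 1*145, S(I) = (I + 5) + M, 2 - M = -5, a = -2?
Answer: 29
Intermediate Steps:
M = 7 (M = 2 - 1*(-5) = 2 + 5 = 7)
X(k, U) = 9*(-2 + k)/(6 + k) (X(k, U) = 9*((-2 + k)/(k + 6)) = 9*((-2 + k)/(6 + k)) = 9*(-2 + k)/(6 + k))
S(I) = 12 + I (S(I) = (I + 5) + 7 = (5 + I) + 7 = 12 + I)
j(d) = -29 (j(d) = 116 - 145 = -29)
-j(S(X(2, 1))) = -1*(-29) = 29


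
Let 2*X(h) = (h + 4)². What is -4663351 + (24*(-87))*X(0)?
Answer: -4680055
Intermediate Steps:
X(h) = (4 + h)²/2 (X(h) = (h + 4)²/2 = (4 + h)²/2)
-4663351 + (24*(-87))*X(0) = -4663351 + (24*(-87))*((4 + 0)²/2) = -4663351 - 1044*4² = -4663351 - 1044*16 = -4663351 - 2088*8 = -4663351 - 16704 = -4680055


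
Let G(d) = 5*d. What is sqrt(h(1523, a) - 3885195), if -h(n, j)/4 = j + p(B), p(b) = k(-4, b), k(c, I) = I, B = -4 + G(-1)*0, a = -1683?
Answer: I*sqrt(3878447) ≈ 1969.4*I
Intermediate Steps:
B = -4 (B = -4 + (5*(-1))*0 = -4 - 5*0 = -4 + 0 = -4)
p(b) = b
h(n, j) = 16 - 4*j (h(n, j) = -4*(j - 4) = -4*(-4 + j) = 16 - 4*j)
sqrt(h(1523, a) - 3885195) = sqrt((16 - 4*(-1683)) - 3885195) = sqrt((16 + 6732) - 3885195) = sqrt(6748 - 3885195) = sqrt(-3878447) = I*sqrt(3878447)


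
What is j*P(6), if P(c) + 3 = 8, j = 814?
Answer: 4070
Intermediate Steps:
P(c) = 5 (P(c) = -3 + 8 = 5)
j*P(6) = 814*5 = 4070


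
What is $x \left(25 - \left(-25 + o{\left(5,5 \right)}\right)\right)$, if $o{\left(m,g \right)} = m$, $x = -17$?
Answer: $-765$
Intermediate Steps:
$x \left(25 - \left(-25 + o{\left(5,5 \right)}\right)\right) = - 17 \left(25 + \left(25 - 5\right)\right) = - 17 \left(25 + 20\right) = \left(-17\right) 45 = -765$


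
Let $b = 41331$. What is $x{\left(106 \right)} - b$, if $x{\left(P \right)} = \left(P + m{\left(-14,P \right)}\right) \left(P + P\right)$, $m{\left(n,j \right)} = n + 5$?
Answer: $-20767$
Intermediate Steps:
$m{\left(n,j \right)} = 5 + n$
$x{\left(P \right)} = 2 P \left(-9 + P\right)$ ($x{\left(P \right)} = \left(P + \left(5 - 14\right)\right) \left(P + P\right) = \left(P - 9\right) 2 P = \left(-9 + P\right) 2 P = 2 P \left(-9 + P\right)$)
$x{\left(106 \right)} - b = 2 \cdot 106 \left(-9 + 106\right) - 41331 = 2 \cdot 106 \cdot 97 - 41331 = 20564 - 41331 = -20767$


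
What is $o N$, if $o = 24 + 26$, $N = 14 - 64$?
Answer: $-2500$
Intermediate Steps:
$N = -50$
$o = 50$
$o N = 50 \left(-50\right) = -2500$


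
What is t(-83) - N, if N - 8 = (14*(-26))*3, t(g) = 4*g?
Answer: 752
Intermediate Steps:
N = -1084 (N = 8 + (14*(-26))*3 = 8 - 364*3 = 8 - 1092 = -1084)
t(-83) - N = 4*(-83) - 1*(-1084) = -332 + 1084 = 752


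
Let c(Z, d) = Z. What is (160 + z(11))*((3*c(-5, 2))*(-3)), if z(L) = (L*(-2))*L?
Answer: -3690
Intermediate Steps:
z(L) = -2*L**2 (z(L) = (-2*L)*L = -2*L**2)
(160 + z(11))*((3*c(-5, 2))*(-3)) = (160 - 2*11**2)*((3*(-5))*(-3)) = (160 - 2*121)*(-15*(-3)) = (160 - 242)*45 = -82*45 = -3690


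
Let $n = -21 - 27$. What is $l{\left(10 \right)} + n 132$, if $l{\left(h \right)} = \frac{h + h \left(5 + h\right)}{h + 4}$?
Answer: $- \frac{44272}{7} \approx -6324.6$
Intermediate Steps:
$n = -48$
$l{\left(h \right)} = \frac{h + h \left(5 + h\right)}{4 + h}$
$l{\left(10 \right)} + n 132 = \frac{10 \left(6 + 10\right)}{4 + 10} - 6336 = 10 \cdot \frac{1}{14} \cdot 16 - 6336 = \frac{80}{7} - 6336 = - \frac{44272}{7}$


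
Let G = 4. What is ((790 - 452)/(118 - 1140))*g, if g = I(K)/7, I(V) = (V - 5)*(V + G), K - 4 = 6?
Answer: -1690/511 ≈ -3.3072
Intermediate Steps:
K = 10 (K = 4 + 6 = 10)
I(V) = (-5 + V)*(4 + V) (I(V) = (V - 5)*(V + 4) = (-5 + V)*(4 + V))
g = 10 (g = (-20 + 10**2 - 1*10)/7 = (-20 + 100 - 10)*(1/7) = 70*(1/7) = 10)
((790 - 452)/(118 - 1140))*g = ((790 - 452)/(118 - 1140))*10 = (338/(-1022))*10 = (338*(-1/1022))*10 = -169/511*10 = -1690/511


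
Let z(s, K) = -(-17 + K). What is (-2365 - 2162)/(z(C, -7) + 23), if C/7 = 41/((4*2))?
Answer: -4527/47 ≈ -96.319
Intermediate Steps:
C = 287/8 (C = 7*(41/((4*2))) = 7*(41/8) = 287/8 ≈ 35.875)
z(s, K) = 17 - K
(-2365 - 2162)/(z(C, -7) + 23) = (-2365 - 2162)/((17 - 1*(-7)) + 23) = -4527/((17 + 7) + 23) = -4527/(24 + 23) = -4527/47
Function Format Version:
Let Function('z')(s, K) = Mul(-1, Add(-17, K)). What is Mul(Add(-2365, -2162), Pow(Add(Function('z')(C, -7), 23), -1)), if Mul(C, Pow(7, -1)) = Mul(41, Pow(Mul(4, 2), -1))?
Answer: Rational(-4527, 47) ≈ -96.319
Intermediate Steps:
C = Rational(287, 8) (C = Mul(7, Mul(41, Pow(Mul(4, 2), -1))) = Mul(7, Mul(41, Pow(8, -1))) = Mul(7, Mul(41, Rational(1, 8))) = Mul(7, Rational(41, 8)) = Rational(287, 8) ≈ 35.875)
Function('z')(s, K) = Add(17, Mul(-1, K))
Mul(Add(-2365, -2162), Pow(Add(Function('z')(C, -7), 23), -1)) = Mul(Add(-2365, -2162), Pow(Add(Add(17, Mul(-1, -7)), 23), -1)) = Mul(-4527, Pow(Add(Add(17, 7), 23), -1)) = Mul(-4527, Pow(Add(24, 23), -1)) = Mul(-4527, Pow(47, -1)) = Mul(-4527, Rational(1, 47)) = Rational(-4527, 47)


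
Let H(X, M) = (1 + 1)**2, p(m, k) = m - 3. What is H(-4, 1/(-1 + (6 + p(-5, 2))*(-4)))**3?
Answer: 64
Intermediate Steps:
p(m, k) = -3 + m
H(X, M) = 4 (H(X, M) = 2**2 = 4)
H(-4, 1/(-1 + (6 + p(-5, 2))*(-4)))**3 = 4**3 = 64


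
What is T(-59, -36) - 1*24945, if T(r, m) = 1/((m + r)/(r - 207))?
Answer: -124711/5 ≈ -24942.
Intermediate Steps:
T(r, m) = (-207 + r)/(m + r) (T(r, m) = 1/((m + r)/(-207 + r)) = (-207 + r)/(m + r))
T(-59, -36) - 1*24945 = (-207 - 59)/(-36 - 59) - 1*24945 = -266/(-95) - 24945 = -1/95*(-266) - 24945 = 14/5 - 24945 = -124711/5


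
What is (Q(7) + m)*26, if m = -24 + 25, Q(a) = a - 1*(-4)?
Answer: 312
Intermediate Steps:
Q(a) = 4 + a (Q(a) = a + 4 = 4 + a)
m = 1
(Q(7) + m)*26 = ((4 + 7) + 1)*26 = (11 + 1)*26 = 12*26 = 312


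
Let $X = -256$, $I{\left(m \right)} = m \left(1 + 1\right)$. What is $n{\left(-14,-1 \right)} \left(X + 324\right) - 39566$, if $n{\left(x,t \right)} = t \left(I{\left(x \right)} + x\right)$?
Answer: $-36710$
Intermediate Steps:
$I{\left(m \right)} = 2 m$ ($I{\left(m \right)} = m 2 = 2 m$)
$n{\left(x,t \right)} = 3 t x$ ($n{\left(x,t \right)} = t \left(2 x + x\right) = t 3 x = 3 t x$)
$n{\left(-14,-1 \right)} \left(X + 324\right) - 39566 = 3 \left(-1\right) \left(-14\right) \left(-256 + 324\right) - 39566 = 42 \cdot 68 - 39566 = 2856 - 39566 = -36710$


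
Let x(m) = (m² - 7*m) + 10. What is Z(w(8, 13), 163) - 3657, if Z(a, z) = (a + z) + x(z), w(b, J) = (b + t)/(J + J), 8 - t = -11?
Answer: 570571/26 ≈ 21945.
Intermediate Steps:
t = 19 (t = 8 - 1*(-11) = 8 + 11 = 19)
x(m) = 10 + m² - 7*m
w(b, J) = (19 + b)/(2*J) (w(b, J) = (b + 19)/(J + J) = (19 + b)/((2*J)) = (19 + b)*(1/(2*J)) = (19 + b)/(2*J))
Z(a, z) = 10 + a + z² - 6*z (Z(a, z) = (a + z) + (10 + z² - 7*z) = 10 + a + z² - 6*z)
Z(w(8, 13), 163) - 3657 = (10 + (½)*(19 + 8)/13 + 163² - 6*163) - 3657 = (10 + (½)*(1/13)*27 + 26569 - 978) - 3657 = (10 + 27/26 + 26569 - 978) - 3657 = 665653/26 - 3657 = 570571/26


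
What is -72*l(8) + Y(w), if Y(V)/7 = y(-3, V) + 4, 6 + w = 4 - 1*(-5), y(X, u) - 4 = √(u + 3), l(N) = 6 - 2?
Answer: -232 + 7*√6 ≈ -214.85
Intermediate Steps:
l(N) = 4
y(X, u) = 4 + √(3 + u) (y(X, u) = 4 + √(u + 3) = 4 + √(3 + u))
w = 3 (w = -6 + (4 - 1*(-5)) = -6 + (4 + 5) = -6 + 9 = 3)
Y(V) = 56 + 7*√(3 + V) (Y(V) = 7*((4 + √(3 + V)) + 4) = 7*(8 + √(3 + V)) = 56 + 7*√(3 + V))
-72*l(8) + Y(w) = -72*4 + (56 + 7*√(3 + 3)) = -288 + (56 + 7*√6) = -232 + 7*√6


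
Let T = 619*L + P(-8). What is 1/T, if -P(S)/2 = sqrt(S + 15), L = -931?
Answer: -82327/47444144499 + 2*sqrt(7)/332109011493 ≈ -1.7352e-6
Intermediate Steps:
P(S) = -2*sqrt(15 + S) (P(S) = -2*sqrt(S + 15) = -2*sqrt(15 + S))
T = -576289 - 2*sqrt(7) (T = 619*(-931) - 2*sqrt(15 - 8) = -576289 - 2*sqrt(7) ≈ -5.7629e+5)
1/T = 1/(-576289 - 2*sqrt(7))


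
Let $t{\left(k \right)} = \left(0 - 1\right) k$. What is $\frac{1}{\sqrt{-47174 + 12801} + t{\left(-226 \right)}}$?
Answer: $\frac{226}{85449} - \frac{i \sqrt{34373}}{85449} \approx 0.0026449 - 0.0021697 i$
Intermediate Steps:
$t{\left(k \right)} = - k$
$\frac{1}{\sqrt{-47174 + 12801} + t{\left(-226 \right)}} = \frac{1}{\sqrt{-47174 + 12801} - -226} = \frac{1}{\sqrt{-34373} + 226} = \frac{1}{i \sqrt{34373} + 226} = \frac{1}{226 + i \sqrt{34373}}$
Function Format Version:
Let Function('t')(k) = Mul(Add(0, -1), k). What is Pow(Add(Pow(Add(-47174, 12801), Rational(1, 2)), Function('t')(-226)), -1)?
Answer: Add(Rational(226, 85449), Mul(Rational(-1, 85449), I, Pow(34373, Rational(1, 2)))) ≈ Add(0.0026449, Mul(-0.0021697, I))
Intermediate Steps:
Function('t')(k) = Mul(-1, k)
Pow(Add(Pow(Add(-47174, 12801), Rational(1, 2)), Function('t')(-226)), -1) = Pow(Add(Pow(Add(-47174, 12801), Rational(1, 2)), Mul(-1, -226)), -1) = Pow(Add(Pow(-34373, Rational(1, 2)), 226), -1) = Pow(Add(Mul(I, Pow(34373, Rational(1, 2))), 226), -1) = Pow(Add(226, Mul(I, Pow(34373, Rational(1, 2)))), -1)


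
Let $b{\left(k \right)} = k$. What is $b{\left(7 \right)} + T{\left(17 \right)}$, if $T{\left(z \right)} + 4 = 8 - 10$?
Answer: $1$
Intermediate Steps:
$T{\left(z \right)} = -6$ ($T{\left(z \right)} = -4 + \left(8 - 10\right) = -4 - 2 = -6$)
$b{\left(7 \right)} + T{\left(17 \right)} = 7 - 6 = 1$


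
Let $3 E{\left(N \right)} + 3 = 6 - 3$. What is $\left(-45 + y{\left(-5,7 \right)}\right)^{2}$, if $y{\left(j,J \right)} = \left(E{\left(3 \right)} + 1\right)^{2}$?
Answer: $1936$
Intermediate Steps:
$E{\left(N \right)} = 0$ ($E{\left(N \right)} = -1 + \frac{6 - 3}{3} = -1 + \frac{1}{3} \cdot 3 = -1 + 1 = 0$)
$y{\left(j,J \right)} = 1$ ($y{\left(j,J \right)} = \left(0 + 1\right)^{2} = 1^{2} = 1$)
$\left(-45 + y{\left(-5,7 \right)}\right)^{2} = \left(-45 + 1\right)^{2} = \left(-44\right)^{2} = 1936$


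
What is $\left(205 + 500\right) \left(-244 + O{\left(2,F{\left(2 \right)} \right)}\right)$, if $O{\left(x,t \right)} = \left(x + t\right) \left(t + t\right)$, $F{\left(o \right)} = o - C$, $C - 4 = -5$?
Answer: $-150870$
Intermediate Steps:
$C = -1$ ($C = 4 - 5 = -1$)
$F{\left(o \right)} = 1 + o$ ($F{\left(o \right)} = o - -1 = o + 1 = 1 + o$)
$O{\left(x,t \right)} = 2 t \left(t + x\right)$ ($O{\left(x,t \right)} = \left(t + x\right) 2 t = 2 t \left(t + x\right)$)
$\left(205 + 500\right) \left(-244 + O{\left(2,F{\left(2 \right)} \right)}\right) = \left(205 + 500\right) \left(-244 + 2 \left(1 + 2\right) \left(\left(1 + 2\right) + 2\right)\right) = 705 \left(-244 + 2 \cdot 3 \left(3 + 2\right)\right) = 705 \left(-244 + 2 \cdot 3 \cdot 5\right) = 705 \left(-244 + 30\right) = 705 \left(-214\right) = -150870$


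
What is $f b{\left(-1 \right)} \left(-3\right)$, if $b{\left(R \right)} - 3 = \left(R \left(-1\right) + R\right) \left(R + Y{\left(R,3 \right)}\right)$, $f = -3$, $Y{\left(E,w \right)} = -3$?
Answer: $27$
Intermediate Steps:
$b{\left(R \right)} = 3$ ($b{\left(R \right)} = 3 + \left(R \left(-1\right) + R\right) \left(R - 3\right) = 3 + \left(- R + R\right) \left(-3 + R\right) = 3 + 0 \left(-3 + R\right) = 3 + 0 = 3$)
$f b{\left(-1 \right)} \left(-3\right) = \left(-3\right) 3 \left(-3\right) = \left(-9\right) \left(-3\right) = 27$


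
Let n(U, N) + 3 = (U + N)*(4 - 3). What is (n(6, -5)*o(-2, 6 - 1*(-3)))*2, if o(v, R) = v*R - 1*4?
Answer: 88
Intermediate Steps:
n(U, N) = -3 + N + U (n(U, N) = -3 + (U + N)*(4 - 3) = -3 + (N + U)*1 = -3 + (N + U) = -3 + N + U)
o(v, R) = -4 + R*v (o(v, R) = R*v - 4 = -4 + R*v)
(n(6, -5)*o(-2, 6 - 1*(-3)))*2 = ((-3 - 5 + 6)*(-4 + (6 - 1*(-3))*(-2)))*2 = -2*(-4 + (6 + 3)*(-2))*2 = -2*(-4 + 9*(-2))*2 = -2*(-4 - 18)*2 = -2*(-22)*2 = 44*2 = 88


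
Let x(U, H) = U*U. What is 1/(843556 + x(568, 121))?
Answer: 1/1166180 ≈ 8.5750e-7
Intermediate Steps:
x(U, H) = U²
1/(843556 + x(568, 121)) = 1/(843556 + 568²) = 1/(843556 + 322624) = 1/1166180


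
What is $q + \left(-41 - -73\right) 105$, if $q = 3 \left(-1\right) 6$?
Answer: $3342$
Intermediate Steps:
$q = -18$ ($q = \left(-3\right) 6 = -18$)
$q + \left(-41 - -73\right) 105 = -18 + \left(-41 - -73\right) 105 = -18 + \left(-41 + 73\right) 105 = -18 + 32 \cdot 105 = -18 + 3360 = 3342$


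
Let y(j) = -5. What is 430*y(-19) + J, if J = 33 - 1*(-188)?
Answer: -1929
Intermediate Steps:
J = 221 (J = 33 + 188 = 221)
430*y(-19) + J = 430*(-5) + 221 = -2150 + 221 = -1929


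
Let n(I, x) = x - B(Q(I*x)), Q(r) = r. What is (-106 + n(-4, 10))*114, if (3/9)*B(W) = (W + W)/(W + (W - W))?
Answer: -11628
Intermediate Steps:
B(W) = 6 (B(W) = 3*((W + W)/(W + (W - W))) = 3*((2*W)/(W + 0)) = 3*((2*W)/W) = 3*2 = 6)
n(I, x) = -6 + x (n(I, x) = x - 1*6 = x - 6 = -6 + x)
(-106 + n(-4, 10))*114 = (-106 + (-6 + 10))*114 = (-106 + 4)*114 = -102*114 = -11628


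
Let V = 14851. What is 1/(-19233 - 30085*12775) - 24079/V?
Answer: -15170671773401/9356686169950 ≈ -1.6214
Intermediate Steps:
1/(-19233 - 30085*12775) - 24079/V = 1/(-19233 - 30085*12775) - 24079/14851 = (1/12775)/(-49318) - 24079*1/14851 = -1/49318*1/12775 - 24079/14851 = -1/630037450 - 24079/14851 = -15170671773401/9356686169950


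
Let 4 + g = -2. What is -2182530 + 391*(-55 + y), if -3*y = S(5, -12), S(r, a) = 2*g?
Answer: -2202471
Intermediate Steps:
g = -6 (g = -4 - 2 = -6)
S(r, a) = -12 (S(r, a) = 2*(-6) = -12)
y = 4 (y = -⅓*(-12) = 4)
-2182530 + 391*(-55 + y) = -2182530 + 391*(-55 + 4) = -2182530 + 391*(-51) = -2182530 - 19941 = -2202471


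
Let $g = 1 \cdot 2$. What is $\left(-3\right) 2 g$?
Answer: $-12$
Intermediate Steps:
$g = 2$
$\left(-3\right) 2 g = \left(-3\right) 2 \cdot 2 = \left(-6\right) 2 = -12$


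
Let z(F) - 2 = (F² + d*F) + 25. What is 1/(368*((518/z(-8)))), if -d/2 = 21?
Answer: 61/27232 ≈ 0.0022400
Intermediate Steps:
d = -42 (d = -2*21 = -42)
z(F) = 27 + F² - 42*F (z(F) = 2 + ((F² - 42*F) + 25) = 2 + (25 + F² - 42*F) = 27 + F² - 42*F)
1/(368*((518/z(-8)))) = 1/(368*((518/(27 + (-8)² - 42*(-8))))) = 1/(368*((518/(27 + 64 + 336)))) = 1/(368*((518/427))) = 1/(368*((518*(1/427)))) = 1/(368*(74/61)) = (1/368)*(61/74) = 61/27232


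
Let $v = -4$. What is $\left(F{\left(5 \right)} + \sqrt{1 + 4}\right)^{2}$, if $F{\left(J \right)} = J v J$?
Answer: $\left(-100 + \sqrt{5}\right)^{2} \approx 9557.8$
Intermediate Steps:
$F{\left(J \right)} = - 4 J^{2}$ ($F{\left(J \right)} = J \left(-4\right) J = - 4 J J = - 4 J^{2}$)
$\left(F{\left(5 \right)} + \sqrt{1 + 4}\right)^{2} = \left(- 4 \cdot 5^{2} + \sqrt{1 + 4}\right)^{2} = \left(\left(-4\right) 25 + \sqrt{5}\right)^{2} = \left(-100 + \sqrt{5}\right)^{2}$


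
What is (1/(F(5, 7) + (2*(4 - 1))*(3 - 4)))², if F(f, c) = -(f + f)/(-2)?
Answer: 1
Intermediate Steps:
F(f, c) = f (F(f, c) = -2*f*(-1)/2 = -(-1)*f = f)
(1/(F(5, 7) + (2*(4 - 1))*(3 - 4)))² = (1/(5 + (2*(4 - 1))*(3 - 4)))² = (1/(5 + (2*3)*(-1)))² = (1/(5 + 6*(-1)))² = (1/(5 - 6))² = (1/(-1))² = (-1)² = 1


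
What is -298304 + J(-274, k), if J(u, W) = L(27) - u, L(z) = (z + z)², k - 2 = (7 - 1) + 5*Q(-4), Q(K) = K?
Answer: -295114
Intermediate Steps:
k = -12 (k = 2 + ((7 - 1) + 5*(-4)) = 2 + (6 - 20) = 2 - 14 = -12)
L(z) = 4*z² (L(z) = (2*z)² = 4*z²)
J(u, W) = 2916 - u (J(u, W) = 4*27² - u = 4*729 - u = 2916 - u)
-298304 + J(-274, k) = -298304 + (2916 - 1*(-274)) = -298304 + (2916 + 274) = -298304 + 3190 = -295114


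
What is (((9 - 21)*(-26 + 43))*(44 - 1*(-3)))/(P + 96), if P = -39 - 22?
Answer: -9588/35 ≈ -273.94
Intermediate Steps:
P = -61
(((9 - 21)*(-26 + 43))*(44 - 1*(-3)))/(P + 96) = (((9 - 21)*(-26 + 43))*(44 - 1*(-3)))/(-61 + 96) = ((-12*17)*(44 + 3))/35 = -204*47*(1/35) = -9588*1/35 = -9588/35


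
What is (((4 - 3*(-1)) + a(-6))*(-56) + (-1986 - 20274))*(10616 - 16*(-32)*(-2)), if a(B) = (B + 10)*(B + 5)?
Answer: -215129376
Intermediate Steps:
a(B) = (5 + B)*(10 + B) (a(B) = (10 + B)*(5 + B) = (5 + B)*(10 + B))
(((4 - 3*(-1)) + a(-6))*(-56) + (-1986 - 20274))*(10616 - 16*(-32)*(-2)) = (((4 - 3*(-1)) + (50 + (-6)² + 15*(-6)))*(-56) + (-1986 - 20274))*(10616 - 16*(-32)*(-2)) = (((4 + 3) + (50 + 36 - 90))*(-56) - 22260)*(10616 + 512*(-2)) = ((7 - 4)*(-56) - 22260)*(10616 - 1024) = (3*(-56) - 22260)*9592 = (-168 - 22260)*9592 = -22428*9592 = -215129376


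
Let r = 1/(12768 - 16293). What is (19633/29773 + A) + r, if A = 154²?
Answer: 2489059226252/104949825 ≈ 23717.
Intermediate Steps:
r = -1/3525 (r = 1/(-3525) = -1/3525 ≈ -0.00028369)
A = 23716
(19633/29773 + A) + r = (19633/29773 + 23716) - 1/3525 = 706116101/29773 - 1/3525 = 2489059226252/104949825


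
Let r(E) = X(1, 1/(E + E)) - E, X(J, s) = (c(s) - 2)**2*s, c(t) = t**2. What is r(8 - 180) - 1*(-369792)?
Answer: 1782180410053949695/4817172660224 ≈ 3.6996e+5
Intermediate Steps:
X(J, s) = s*(-2 + s**2)**2 (X(J, s) = (s**2 - 2)**2*s = (-2 + s**2)**2*s = s*(-2 + s**2)**2)
r(E) = -E + (-2 + 1/(4*E**2))**2/(2*E) (r(E) = (-2 + (1/(E + E))**2)**2/(E + E) - E = (-2 + (1/(2*E))**2)**2/((2*E)) - E = (1/(2*E))*(-2 + (1/(2*E))**2)**2 - E = (1/(2*E))*(-2 + 1/(4*E**2))**2 - E = (-2 + 1/(4*E**2))**2/(2*E) - E = -E + (-2 + 1/(4*E**2))**2/(2*E))
r(8 - 180) - 1*(-369792) = (-(8 - 180) + (-1 + 8*(8 - 180)**2)**2/(32*(8 - 180)**5)) - 1*(-369792) = (-1*(-172) + (1/32)*(-1 + 8*(-172)**2)**2/(-172)**5) + 369792 = (172 + (1/32)*(-1/150536645632)*(-1 + 8*29584)**2) + 369792 = (172 + (1/32)*(-1/150536645632)*(-1 + 236672)**2) + 369792 = (172 + (1/32)*(-1/150536645632)*236671**2) + 369792 = (172 + (1/32)*(-1/150536645632)*56013162241) + 369792 = (172 - 56013162241/4817172660224) + 369792 = 828497684396287/4817172660224 + 369792 = 1782180410053949695/4817172660224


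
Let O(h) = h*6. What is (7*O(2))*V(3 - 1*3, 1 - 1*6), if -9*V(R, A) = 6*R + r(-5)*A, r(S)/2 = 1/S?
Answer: -56/3 ≈ -18.667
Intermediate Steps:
O(h) = 6*h
r(S) = 2/S (r(S) = 2*(1/S) = 2/S)
V(R, A) = -2*R/3 + 2*A/45 (V(R, A) = -(6*R + (2/(-5))*A)/9 = -(6*R + (2*(-1/5))*A)/9 = -(6*R - 2*A/5)/9 = -2*R/3 + 2*A/45)
(7*O(2))*V(3 - 1*3, 1 - 1*6) = (7*(6*2))*(-2*(3 - 1*3)/3 + 2*(1 - 1*6)/45) = (7*12)*(-2*(3 - 3)/3 + 2*(1 - 6)/45) = 84*(-2/3*0 + (2/45)*(-5)) = 84*(0 - 2/9) = 84*(-2/9) = -56/3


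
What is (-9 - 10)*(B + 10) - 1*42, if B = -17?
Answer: 91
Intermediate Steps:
(-9 - 10)*(B + 10) - 1*42 = (-9 - 10)*(-17 + 10) - 1*42 = -19*(-7) - 42 = 133 - 42 = 91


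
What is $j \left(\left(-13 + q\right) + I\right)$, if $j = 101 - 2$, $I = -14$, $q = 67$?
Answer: $3960$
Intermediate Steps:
$j = 99$
$j \left(\left(-13 + q\right) + I\right) = 99 \left(\left(-13 + 67\right) - 14\right) = 99 \left(54 - 14\right) = 99 \cdot 40 = 3960$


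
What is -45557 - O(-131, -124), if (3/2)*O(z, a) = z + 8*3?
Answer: -136457/3 ≈ -45486.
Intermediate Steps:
O(z, a) = 16 + 2*z/3 (O(z, a) = 2*(z + 8*3)/3 = 2*(z + 24)/3 = 2*(24 + z)/3 = 16 + 2*z/3)
-45557 - O(-131, -124) = -45557 - (16 + (2/3)*(-131)) = -45557 - (16 - 262/3) = -45557 - 1*(-214/3) = -45557 + 214/3 = -136457/3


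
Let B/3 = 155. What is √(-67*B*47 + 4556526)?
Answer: √3092241 ≈ 1758.5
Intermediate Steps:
B = 465 (B = 3*155 = 465)
√(-67*B*47 + 4556526) = √(-67*465*47 + 4556526) = √(-31155*47 + 4556526) = √(-1464285 + 4556526) = √3092241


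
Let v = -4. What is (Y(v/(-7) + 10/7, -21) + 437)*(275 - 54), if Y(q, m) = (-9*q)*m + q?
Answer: 180557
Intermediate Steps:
Y(q, m) = q - 9*m*q (Y(q, m) = -9*m*q + q = q - 9*m*q)
(Y(v/(-7) + 10/7, -21) + 437)*(275 - 54) = ((-4/(-7) + 10/7)*(1 - 9*(-21)) + 437)*(275 - 54) = ((-4*(-⅐) + 10*(⅐))*(1 + 189) + 437)*221 = ((4/7 + 10/7)*190 + 437)*221 = (2*190 + 437)*221 = (380 + 437)*221 = 817*221 = 180557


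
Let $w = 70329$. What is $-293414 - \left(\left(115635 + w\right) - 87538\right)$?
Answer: $-391840$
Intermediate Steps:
$-293414 - \left(\left(115635 + w\right) - 87538\right) = -293414 - \left(\left(115635 + 70329\right) - 87538\right) = -293414 - \left(185964 - 87538\right) = -293414 - 98426 = -391840$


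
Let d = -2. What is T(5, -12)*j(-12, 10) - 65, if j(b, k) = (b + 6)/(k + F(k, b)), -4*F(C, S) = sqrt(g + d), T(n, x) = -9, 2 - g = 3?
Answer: -95555/1603 + 216*I*sqrt(3)/1603 ≈ -59.61 + 0.23339*I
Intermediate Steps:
g = -1 (g = 2 - 1*3 = 2 - 3 = -1)
F(C, S) = -I*sqrt(3)/4 (F(C, S) = -sqrt(-1 - 2)/4 = -I*sqrt(3)/4)
j(b, k) = (6 + b)/(k - I*sqrt(3)/4) (j(b, k) = (b + 6)/(k - I*sqrt(3)/4) = (6 + b)/(k - I*sqrt(3)/4))
T(5, -12)*j(-12, 10) - 65 = -36*(6 - 12)/(4*10 - I*sqrt(3)) - 65 = -36*(-6)/(40 - I*sqrt(3)) - 65 = -(-216)/(40 - I*sqrt(3)) - 65 = 216/(40 - I*sqrt(3)) - 65 = -65 + 216/(40 - I*sqrt(3))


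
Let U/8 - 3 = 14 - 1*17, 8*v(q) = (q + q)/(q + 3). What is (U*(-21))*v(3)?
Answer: 0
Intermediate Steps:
v(q) = q/(4*(3 + q)) (v(q) = ((q + q)/(q + 3))/8 = ((2*q)/(3 + q))/8 = (2*q/(3 + q))/8 = q/(4*(3 + q)))
U = 0 (U = 24 + 8*(14 - 1*17) = 24 + 8*(14 - 17) = 24 + 8*(-3) = 24 - 24 = 0)
(U*(-21))*v(3) = (0*(-21))*((¼)*3/(3 + 3)) = 0*((¼)*3/6) = 0*((¼)*3*(⅙)) = 0*(⅛) = 0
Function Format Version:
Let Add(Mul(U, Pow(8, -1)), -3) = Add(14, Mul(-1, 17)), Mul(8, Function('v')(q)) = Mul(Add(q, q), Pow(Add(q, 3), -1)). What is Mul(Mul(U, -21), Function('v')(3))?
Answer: 0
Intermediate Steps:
Function('v')(q) = Mul(Rational(1, 4), q, Pow(Add(3, q), -1)) (Function('v')(q) = Mul(Rational(1, 8), Mul(Add(q, q), Pow(Add(q, 3), -1))) = Mul(Rational(1, 8), Mul(Mul(2, q), Pow(Add(3, q), -1))) = Mul(Rational(1, 8), Mul(2, q, Pow(Add(3, q), -1))) = Mul(Rational(1, 4), q, Pow(Add(3, q), -1)))
U = 0 (U = Add(24, Mul(8, Add(14, Mul(-1, 17)))) = Add(24, Mul(8, Add(14, -17))) = Add(24, Mul(8, -3)) = Add(24, -24) = 0)
Mul(Mul(U, -21), Function('v')(3)) = Mul(Mul(0, -21), Mul(Rational(1, 4), 3, Pow(Add(3, 3), -1))) = Mul(0, Mul(Rational(1, 4), 3, Pow(6, -1))) = Mul(0, Mul(Rational(1, 4), 3, Rational(1, 6))) = Mul(0, Rational(1, 8)) = 0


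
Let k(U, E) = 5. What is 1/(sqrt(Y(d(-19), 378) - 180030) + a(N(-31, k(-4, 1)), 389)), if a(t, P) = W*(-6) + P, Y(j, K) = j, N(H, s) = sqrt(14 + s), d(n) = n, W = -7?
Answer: 431/365810 - I*sqrt(180049)/365810 ≈ 0.0011782 - 0.00116*I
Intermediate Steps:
a(t, P) = 42 + P (a(t, P) = -7*(-6) + P = 42 + P)
1/(sqrt(Y(d(-19), 378) - 180030) + a(N(-31, k(-4, 1)), 389)) = 1/(sqrt(-19 - 180030) + (42 + 389)) = 1/(sqrt(-180049) + 431) = 1/(I*sqrt(180049) + 431) = 1/(431 + I*sqrt(180049))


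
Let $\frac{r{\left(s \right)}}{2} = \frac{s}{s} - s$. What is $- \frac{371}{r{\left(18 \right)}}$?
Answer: $\frac{371}{34} \approx 10.912$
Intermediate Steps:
$r{\left(s \right)} = 2 - 2 s$ ($r{\left(s \right)} = 2 \left(\frac{s}{s} - s\right) = 2 \left(1 - s\right) = 2 - 2 s$)
$- \frac{371}{r{\left(18 \right)}} = - \frac{371}{2 - 36} = - \frac{371}{-34} = \left(-371\right) \left(- \frac{1}{34}\right) = \frac{371}{34}$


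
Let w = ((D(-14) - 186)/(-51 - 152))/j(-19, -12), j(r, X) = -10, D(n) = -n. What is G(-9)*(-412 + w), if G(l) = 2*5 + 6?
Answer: -6692256/1015 ≈ -6593.4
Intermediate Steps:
G(l) = 16 (G(l) = 10 + 6 = 16)
w = -86/1015 (w = ((-1*(-14) - 186)/(-51 - 152))/(-10) = ((14 - 186)/(-203))*(-⅒) = -172*(-1/203)*(-⅒) = (172/203)*(-⅒) = -86/1015 ≈ -0.084729)
G(-9)*(-412 + w) = 16*(-412 - 86/1015) = 16*(-418266/1015) = -6692256/1015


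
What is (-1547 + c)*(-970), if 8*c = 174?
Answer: 2958985/2 ≈ 1.4795e+6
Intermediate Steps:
c = 87/4 (c = (1/8)*174 = 87/4 ≈ 21.750)
(-1547 + c)*(-970) = (-1547 + 87/4)*(-970) = -6101/4*(-970) = 2958985/2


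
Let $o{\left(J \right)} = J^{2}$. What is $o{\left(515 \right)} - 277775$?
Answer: $-12550$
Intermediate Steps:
$o{\left(515 \right)} - 277775 = 515^{2} - 277775 = 265225 - 277775 = -12550$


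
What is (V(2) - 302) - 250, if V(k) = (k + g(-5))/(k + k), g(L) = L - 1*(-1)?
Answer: -1105/2 ≈ -552.50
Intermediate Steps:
g(L) = 1 + L (g(L) = L + 1 = 1 + L)
V(k) = (-4 + k)/(2*k) (V(k) = (k + (1 - 5))/(k + k) = (k - 4)/((2*k)) = (-4 + k)*(1/(2*k)) = (-4 + k)/(2*k))
(V(2) - 302) - 250 = ((½)*(-4 + 2)/2 - 302) - 250 = ((½)*(½)*(-2) - 302) - 250 = (-½ - 302) - 250 = -605/2 - 250 = -1105/2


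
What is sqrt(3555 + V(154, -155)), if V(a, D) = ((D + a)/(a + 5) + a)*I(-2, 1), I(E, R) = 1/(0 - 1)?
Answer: 2*sqrt(21495210)/159 ≈ 58.318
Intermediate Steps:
I(E, R) = -1 (I(E, R) = 1/(-1) = -1)
V(a, D) = -a - (D + a)/(5 + a) (V(a, D) = ((D + a)/(a + 5) + a)*(-1) = ((D + a)/(5 + a) + a)*(-1) = (a + (D + a)/(5 + a))*(-1) = -a - (D + a)/(5 + a))
sqrt(3555 + V(154, -155)) = sqrt(3555 + (-1*(-155) - 1*154**2 - 6*154)/(5 + 154)) = sqrt(3555 + (155 - 1*23716 - 924)/159) = sqrt(3555 + (155 - 23716 - 924)/159) = sqrt(3555 + (1/159)*(-24485)) = sqrt(3555 - 24485/159) = sqrt(540760/159) = 2*sqrt(21495210)/159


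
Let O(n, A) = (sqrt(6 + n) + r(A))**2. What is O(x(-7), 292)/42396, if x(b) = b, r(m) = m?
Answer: (292 + I)**2/42396 ≈ 2.0111 + 0.013775*I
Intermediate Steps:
O(n, A) = (A + sqrt(6 + n))**2 (O(n, A) = (sqrt(6 + n) + A)**2 = (A + sqrt(6 + n))**2)
O(x(-7), 292)/42396 = (292 + sqrt(6 - 7))**2/42396 = (292 + sqrt(-1))**2*(1/42396) = (292 + I)**2*(1/42396) = (292 + I)**2/42396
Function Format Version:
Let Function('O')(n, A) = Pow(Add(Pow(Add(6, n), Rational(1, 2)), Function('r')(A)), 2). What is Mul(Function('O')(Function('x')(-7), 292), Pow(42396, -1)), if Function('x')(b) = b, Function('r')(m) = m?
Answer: Mul(Rational(1, 42396), Pow(Add(292, I), 2)) ≈ Add(2.0111, Mul(0.013775, I))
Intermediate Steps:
Function('O')(n, A) = Pow(Add(A, Pow(Add(6, n), Rational(1, 2))), 2) (Function('O')(n, A) = Pow(Add(Pow(Add(6, n), Rational(1, 2)), A), 2) = Pow(Add(A, Pow(Add(6, n), Rational(1, 2))), 2))
Mul(Function('O')(Function('x')(-7), 292), Pow(42396, -1)) = Mul(Pow(Add(292, Pow(Add(6, -7), Rational(1, 2))), 2), Pow(42396, -1)) = Mul(Pow(Add(292, Pow(-1, Rational(1, 2))), 2), Rational(1, 42396)) = Mul(Pow(Add(292, I), 2), Rational(1, 42396)) = Mul(Rational(1, 42396), Pow(Add(292, I), 2))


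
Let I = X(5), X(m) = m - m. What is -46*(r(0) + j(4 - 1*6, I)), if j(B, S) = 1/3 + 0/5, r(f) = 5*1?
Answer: -736/3 ≈ -245.33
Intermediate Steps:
X(m) = 0
r(f) = 5
I = 0
j(B, S) = ⅓ (j(B, S) = 1*(⅓) + 0*(⅕) = ⅓ + 0 = ⅓)
-46*(r(0) + j(4 - 1*6, I)) = -46*(5 + ⅓) = -46*16/3 = -736/3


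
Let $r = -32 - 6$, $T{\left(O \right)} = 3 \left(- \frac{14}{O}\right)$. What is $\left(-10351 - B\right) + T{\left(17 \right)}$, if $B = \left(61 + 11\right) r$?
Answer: $- \frac{129497}{17} \approx -7617.5$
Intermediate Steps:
$T{\left(O \right)} = - \frac{42}{O}$
$r = -38$ ($r = -32 - 6 = -38$)
$B = -2736$ ($B = \left(61 + 11\right) \left(-38\right) = 72 \left(-38\right) = -2736$)
$\left(-10351 - B\right) + T{\left(17 \right)} = \left(-10351 - -2736\right) - \frac{42}{17} = \left(-10351 + 2736\right) - \frac{42}{17} = -7615 - \frac{42}{17} = - \frac{129497}{17}$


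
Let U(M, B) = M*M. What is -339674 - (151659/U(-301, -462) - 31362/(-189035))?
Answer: -831078085488031/2446680005 ≈ -3.3968e+5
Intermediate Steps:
U(M, B) = M²
-339674 - (151659/U(-301, -462) - 31362/(-189035)) = -339674 - (151659/((-301)²) - 31362/(-189035)) = -339674 - (151659/90601 - 31362*(-1/189035)) = -339674 - (151659*(1/90601) + 31362/189035) = -339674 - (151659/90601 + 31362/189035) = -339674 - 1*4501469661/2446680005 = -339674 - 4501469661/2446680005 = -831078085488031/2446680005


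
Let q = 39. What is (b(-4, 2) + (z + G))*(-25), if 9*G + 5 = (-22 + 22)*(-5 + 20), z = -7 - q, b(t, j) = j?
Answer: 10025/9 ≈ 1113.9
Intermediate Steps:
z = -46 (z = -7 - 1*39 = -7 - 39 = -46)
G = -5/9 (G = -5/9 + ((-22 + 22)*(-5 + 20))/9 = -5/9 + (0*15)/9 = -5/9 + (⅑)*0 = -5/9 + 0 = -5/9 ≈ -0.55556)
(b(-4, 2) + (z + G))*(-25) = (2 + (-46 - 5/9))*(-25) = (2 - 419/9)*(-25) = -401/9*(-25) = 10025/9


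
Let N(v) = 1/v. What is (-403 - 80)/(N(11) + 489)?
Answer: -5313/5380 ≈ -0.98755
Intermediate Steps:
(-403 - 80)/(N(11) + 489) = (-403 - 80)/(1/11 + 489) = -483/(1/11 + 489) = -483/5380/11 = -483*11/5380 = -5313/5380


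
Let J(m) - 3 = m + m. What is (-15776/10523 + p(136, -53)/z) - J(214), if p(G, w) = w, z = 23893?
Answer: -6396595088/14789767 ≈ -432.50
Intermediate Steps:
J(m) = 3 + 2*m (J(m) = 3 + (m + m) = 3 + 2*m)
(-15776/10523 + p(136, -53)/z) - J(214) = (-15776/10523 - 53/23893) - (3 + 2*214) = (-15776*1/10523 - 53*1/23893) - (3 + 428) = (-928/619 - 53/23893) - 1*431 = -22205511/14789767 - 431 = -6396595088/14789767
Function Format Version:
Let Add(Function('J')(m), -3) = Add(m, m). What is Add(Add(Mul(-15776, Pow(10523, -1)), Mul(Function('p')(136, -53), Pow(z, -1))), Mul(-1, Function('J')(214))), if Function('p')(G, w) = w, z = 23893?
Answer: Rational(-6396595088, 14789767) ≈ -432.50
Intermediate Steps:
Function('J')(m) = Add(3, Mul(2, m)) (Function('J')(m) = Add(3, Add(m, m)) = Add(3, Mul(2, m)))
Add(Add(Mul(-15776, Pow(10523, -1)), Mul(Function('p')(136, -53), Pow(z, -1))), Mul(-1, Function('J')(214))) = Add(Add(Mul(-15776, Pow(10523, -1)), Mul(-53, Pow(23893, -1))), Mul(-1, Add(3, Mul(2, 214)))) = Add(Add(Mul(-15776, Rational(1, 10523)), Mul(-53, Rational(1, 23893))), Mul(-1, Add(3, 428))) = Add(Add(Rational(-928, 619), Rational(-53, 23893)), Mul(-1, 431)) = Add(Rational(-22205511, 14789767), -431) = Rational(-6396595088, 14789767)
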